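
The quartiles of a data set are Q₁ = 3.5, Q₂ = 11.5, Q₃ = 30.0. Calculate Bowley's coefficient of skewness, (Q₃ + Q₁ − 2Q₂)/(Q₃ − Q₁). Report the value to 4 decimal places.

0.3962

numerator: Q₃ + Q₁ − 2Q₂ = 30.0 + 3.5 − 2×11.5 = 10.5000
denominator: Q₃ − Q₁ = 30.0 − 3.5 = 26.5000
Bowley skewness = 10.5000 / 26.5000 ≈ 0.3962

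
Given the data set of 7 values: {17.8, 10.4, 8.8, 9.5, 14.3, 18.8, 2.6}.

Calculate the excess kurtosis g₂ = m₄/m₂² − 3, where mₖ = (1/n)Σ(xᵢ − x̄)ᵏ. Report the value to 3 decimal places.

-0.921

x̄ = 11.7429
Σ(xᵢ − x̄)² = 192.1171 ⇒ m₂ = 27.44531
Σ(xᵢ − x̄)⁴ = 10960.3593 ⇒ m₄ = 1565.76562
m₂² = 753.24483
g₂ = m₄/m₂² − 3 = 2.07869 − 3 ≈ -0.921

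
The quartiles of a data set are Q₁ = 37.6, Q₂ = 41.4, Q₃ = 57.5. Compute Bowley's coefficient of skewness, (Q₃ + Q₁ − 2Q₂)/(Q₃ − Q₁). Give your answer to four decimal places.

numerator: Q₃ + Q₁ − 2Q₂ = 57.5 + 37.6 − 2×41.4 = 12.3000
denominator: Q₃ − Q₁ = 57.5 − 37.6 = 19.9000
Bowley skewness = 12.3000 / 19.9000 ≈ 0.6181

0.6181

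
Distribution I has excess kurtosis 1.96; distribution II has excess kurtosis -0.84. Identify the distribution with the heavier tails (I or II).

Higher excess kurtosis ⇒ heavier tails relative to the normal distribution.
1.96 vs -0.84: the larger is 1.96, so I has heavier tails. (I is leptokurtic — heavier-than-normal tails; the other is platykurtic.)

I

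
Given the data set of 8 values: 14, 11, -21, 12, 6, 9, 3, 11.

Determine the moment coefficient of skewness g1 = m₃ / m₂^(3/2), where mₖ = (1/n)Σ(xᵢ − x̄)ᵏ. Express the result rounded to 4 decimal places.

-1.8667

x̄ = (14 + 11 - 21 + 12 + 6 + 9 + 3 + 11) / 8 = 5.6250
deviations (xᵢ − x̄): 8.3750, 5.3750, -26.6250, 6.3750, 0.3750, 3.3750, -2.6250, 5.3750
Σ(xᵢ − x̄)² = 895.8750 ⇒ m₂ = 895.8750/8 = 111.98438
Σ(xᵢ − x̄)³ = -17696.7188 ⇒ m₃ = -17696.7188/8 = -2212.08984
m₂^(3/2) = 111.98438^(1.5) = 1185.04856
g1 = m₃ / m₂^(3/2) = -2212.08984 / 1185.04856 ≈ -1.8667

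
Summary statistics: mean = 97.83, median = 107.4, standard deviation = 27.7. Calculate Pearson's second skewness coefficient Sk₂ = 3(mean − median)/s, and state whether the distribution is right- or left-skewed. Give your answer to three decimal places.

Sk₂ = 3(97.83 − 107.4) / 27.7 = 3 × -9.5700 / 27.7
    = -28.7100 / 27.7 ≈ -1.036
Sk₂ < 0 ⇒ mean < median ⇒ left-skewed (negative skew).

-1.036, left-skewed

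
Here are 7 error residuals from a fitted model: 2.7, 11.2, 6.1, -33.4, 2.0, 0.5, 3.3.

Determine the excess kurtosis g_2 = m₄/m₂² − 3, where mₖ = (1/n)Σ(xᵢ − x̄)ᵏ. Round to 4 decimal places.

x̄ = -1.0857
Σ(xᵢ − x̄)² = 1292.3886 ⇒ m₂ = 184.62694
Σ(xᵢ − x̄)⁴ = 1116501.8972 ⇒ m₄ = 159500.27102
m₂² = 34087.10652
g_2 = m₄/m₂² − 3 = 4.67920 − 3 ≈ 1.6792

1.6792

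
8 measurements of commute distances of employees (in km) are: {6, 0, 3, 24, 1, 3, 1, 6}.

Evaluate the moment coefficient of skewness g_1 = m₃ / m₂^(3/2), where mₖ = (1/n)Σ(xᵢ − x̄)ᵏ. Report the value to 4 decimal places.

1.9147

x̄ = (6 + 0 + 3 + 24 + 1 + 3 + 1 + 6) / 8 = 5.5000
deviations (xᵢ − x̄): 0.5000, -5.5000, -2.5000, 18.5000, -4.5000, -2.5000, -4.5000, 0.5000
Σ(xᵢ − x̄)² = 426.0000 ⇒ m₂ = 426.0000/8 = 53.25000
Σ(xᵢ − x̄)³ = 5952.0000 ⇒ m₃ = 5952.0000/8 = 744.00000
m₂^(3/2) = 53.25000^(1.5) = 388.57908
g_1 = m₃ / m₂^(3/2) = 744.00000 / 388.57908 ≈ 1.9147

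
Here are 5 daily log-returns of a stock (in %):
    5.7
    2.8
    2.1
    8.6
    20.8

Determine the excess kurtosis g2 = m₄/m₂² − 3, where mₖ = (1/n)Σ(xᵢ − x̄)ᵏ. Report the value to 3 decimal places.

-0.308

x̄ = 8.0000
Σ(xᵢ − x̄)² = 231.3400 ⇒ m₂ = 46.26800
Σ(xᵢ − x̄)⁴ = 28814.5570 ⇒ m₄ = 5762.91140
m₂² = 2140.72782
g2 = m₄/m₂² − 3 = 2.69203 − 3 ≈ -0.308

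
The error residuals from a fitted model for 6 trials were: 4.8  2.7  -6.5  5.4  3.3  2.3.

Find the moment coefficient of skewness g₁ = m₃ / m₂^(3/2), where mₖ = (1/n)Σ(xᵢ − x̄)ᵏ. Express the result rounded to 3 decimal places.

x̄ = (4.8 + 2.7 - 6.5 + 5.4 + 3.3 + 2.3) / 6 = 2.0000
deviations (xᵢ − x̄): 2.8000, 0.7000, -8.5000, 3.4000, 1.3000, 0.3000
Σ(xᵢ − x̄)² = 93.9200 ⇒ m₂ = 93.9200/6 = 15.65333
Σ(xᵢ − x̄)³ = -550.3020 ⇒ m₃ = -550.3020/6 = -91.71700
m₂^(3/2) = 15.65333^(1.5) = 61.93131
g₁ = m₃ / m₂^(3/2) = -91.71700 / 61.93131 ≈ -1.481

-1.481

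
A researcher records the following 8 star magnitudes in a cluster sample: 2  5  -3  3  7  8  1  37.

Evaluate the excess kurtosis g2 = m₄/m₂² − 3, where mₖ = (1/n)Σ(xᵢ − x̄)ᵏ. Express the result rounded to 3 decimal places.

2.299

x̄ = 7.5000
Σ(xᵢ − x̄)² = 1080.0000 ⇒ m₂ = 135.00000
Σ(xᵢ − x̄)⁴ = 772639.5000 ⇒ m₄ = 96579.93750
m₂² = 18225.00000
g2 = m₄/m₂² − 3 = 5.29931 − 3 ≈ 2.299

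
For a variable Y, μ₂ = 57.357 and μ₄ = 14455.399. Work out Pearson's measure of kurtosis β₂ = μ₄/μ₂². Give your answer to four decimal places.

μ₂² = 57.357² = 3289.82545
μ₄/μ₂² = 14455.399 / 3289.82545 = 4.39397
β₂ ≈ 4.3940

4.3940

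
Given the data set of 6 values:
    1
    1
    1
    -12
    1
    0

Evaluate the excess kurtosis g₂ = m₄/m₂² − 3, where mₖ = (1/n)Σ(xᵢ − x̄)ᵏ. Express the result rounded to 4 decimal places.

1.1570

x̄ = -1.3333
Σ(xᵢ − x̄)² = 137.3333 ⇒ m₂ = 22.88889
Σ(xᵢ − x̄)⁴ = 13067.1111 ⇒ m₄ = 2177.85185
m₂² = 523.90123
g₂ = m₄/m₂² − 3 = 4.15699 − 3 ≈ 1.1570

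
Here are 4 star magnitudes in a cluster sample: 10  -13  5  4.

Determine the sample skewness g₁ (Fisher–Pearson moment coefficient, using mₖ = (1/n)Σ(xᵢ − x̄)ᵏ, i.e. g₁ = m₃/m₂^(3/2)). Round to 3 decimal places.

-0.910

x̄ = (10 - 13 + 5 + 4) / 4 = 1.5000
deviations (xᵢ − x̄): 8.5000, -14.5000, 3.5000, 2.5000
Σ(xᵢ − x̄)² = 301.0000 ⇒ m₂ = 301.0000/4 = 75.25000
Σ(xᵢ − x̄)³ = -2376.0000 ⇒ m₃ = -2376.0000/4 = -594.00000
m₂^(3/2) = 75.25000^(1.5) = 652.76935
g₁ = m₃ / m₂^(3/2) = -594.00000 / 652.76935 ≈ -0.910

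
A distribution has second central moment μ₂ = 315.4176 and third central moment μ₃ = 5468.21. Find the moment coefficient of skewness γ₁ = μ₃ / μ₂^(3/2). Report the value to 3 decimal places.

0.976

σ = √μ₂ = √315.4176 = 17.76000
σ³ = μ₂^(3/2) = 5601.81658
γ₁ = μ₃/σ³ = 5468.21 / 5601.81658 ≈ 0.976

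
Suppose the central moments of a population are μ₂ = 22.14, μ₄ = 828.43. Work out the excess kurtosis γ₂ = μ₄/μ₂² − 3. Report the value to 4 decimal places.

μ₂² = 22.14² = 490.17960
μ₄/μ₂² = 828.43 / 490.17960 = 1.69005
γ₂ = 1.69005 − 3 ≈ -1.3099

-1.3099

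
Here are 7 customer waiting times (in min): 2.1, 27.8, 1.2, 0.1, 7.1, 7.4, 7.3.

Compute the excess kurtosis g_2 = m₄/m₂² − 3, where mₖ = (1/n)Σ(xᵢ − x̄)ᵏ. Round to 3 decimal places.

x̄ = 7.5714
Σ(xᵢ − x̄)² = 535.8743 ⇒ m₂ = 76.55347
Σ(xᵢ − x̄)⁴ = 173100.9684 ⇒ m₄ = 24728.70977
m₂² = 5860.43368
g_2 = m₄/m₂² − 3 = 4.21960 − 3 ≈ 1.220

1.220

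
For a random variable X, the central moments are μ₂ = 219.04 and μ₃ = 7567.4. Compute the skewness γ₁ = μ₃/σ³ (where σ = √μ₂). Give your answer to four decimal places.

2.3343

σ = √μ₂ = √219.04 = 14.80000
σ³ = μ₂^(3/2) = 3241.79200
γ₁ = μ₃/σ³ = 7567.4 / 3241.79200 ≈ 2.3343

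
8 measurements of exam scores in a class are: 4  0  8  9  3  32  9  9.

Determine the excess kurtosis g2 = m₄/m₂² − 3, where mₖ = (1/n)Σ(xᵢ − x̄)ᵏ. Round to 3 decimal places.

x̄ = 9.2500
Σ(xᵢ − x̄)² = 671.5000 ⇒ m₂ = 83.93750
Σ(xᵢ − x̄)⁴ = 277479.9063 ⇒ m₄ = 34684.98828
m₂² = 7045.50391
g2 = m₄/m₂² − 3 = 4.92300 − 3 ≈ 1.923

1.923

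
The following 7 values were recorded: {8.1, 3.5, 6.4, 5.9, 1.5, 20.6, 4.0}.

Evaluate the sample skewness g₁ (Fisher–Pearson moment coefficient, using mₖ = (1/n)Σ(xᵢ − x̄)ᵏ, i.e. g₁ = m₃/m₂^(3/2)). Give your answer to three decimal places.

x̄ = (8.1 + 3.5 + 6.4 + 5.9 + 1.5 + 20.6 + 4.0) / 7 = 7.1429
deviations (xᵢ − x̄): 0.9571, -3.6429, -0.7429, -1.2429, -5.6429, 13.4571, -3.1429
Σ(xᵢ − x̄)² = 239.0971 ⇒ m₂ = 239.0971/7 = 34.15673
Σ(xᵢ − x̄)³ = 2176.4994 ⇒ m₃ = 2176.4994/7 = 310.92848
m₂^(3/2) = 34.15673^(1.5) = 199.62481
g₁ = m₃ / m₂^(3/2) = 310.92848 / 199.62481 ≈ 1.558

1.558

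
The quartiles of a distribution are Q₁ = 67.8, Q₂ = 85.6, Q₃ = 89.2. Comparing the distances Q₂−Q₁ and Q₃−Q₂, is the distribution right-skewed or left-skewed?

Q₂ − Q₁ = 17.8;  Q₃ − Q₂ = 3.6
Q₂ − Q₁ > Q₃ − Q₂ ⇒ the lower half is more spread out ⇒ left-skewed.

left-skewed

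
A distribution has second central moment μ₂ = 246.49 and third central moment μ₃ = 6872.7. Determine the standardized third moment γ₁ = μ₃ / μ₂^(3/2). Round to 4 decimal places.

1.7759

σ = √μ₂ = √246.49 = 15.70000
σ³ = μ₂^(3/2) = 3869.89300
γ₁ = μ₃/σ³ = 6872.7 / 3869.89300 ≈ 1.7759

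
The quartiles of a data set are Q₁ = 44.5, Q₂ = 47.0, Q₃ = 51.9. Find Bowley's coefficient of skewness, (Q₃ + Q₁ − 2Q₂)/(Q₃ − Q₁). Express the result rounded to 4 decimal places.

0.3243

numerator: Q₃ + Q₁ − 2Q₂ = 51.9 + 44.5 − 2×47.0 = 2.4000
denominator: Q₃ − Q₁ = 51.9 − 44.5 = 7.4000
Bowley skewness = 2.4000 / 7.4000 ≈ 0.3243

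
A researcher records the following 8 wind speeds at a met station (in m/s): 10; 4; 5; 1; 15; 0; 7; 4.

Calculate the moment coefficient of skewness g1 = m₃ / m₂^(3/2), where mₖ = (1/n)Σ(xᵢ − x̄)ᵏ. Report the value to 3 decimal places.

0.733

x̄ = (10 + 4 + 5 + 1 + 15 + 0 + 7 + 4) / 8 = 5.7500
deviations (xᵢ − x̄): 4.2500, -1.7500, -0.7500, -4.7500, 9.2500, -5.7500, 1.2500, -1.7500
Σ(xᵢ − x̄)² = 167.5000 ⇒ m₂ = 167.5000/8 = 20.93750
Σ(xᵢ − x̄)³ = 561.7500 ⇒ m₃ = 561.7500/8 = 70.21875
m₂^(3/2) = 20.93750^(1.5) = 95.80479
g1 = m₃ / m₂^(3/2) = 70.21875 / 95.80479 ≈ 0.733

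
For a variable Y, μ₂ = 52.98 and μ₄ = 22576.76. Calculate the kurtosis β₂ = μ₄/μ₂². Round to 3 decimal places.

8.043

μ₂² = 52.98² = 2806.88040
μ₄/μ₂² = 22576.76 / 2806.88040 = 8.04336
β₂ ≈ 8.043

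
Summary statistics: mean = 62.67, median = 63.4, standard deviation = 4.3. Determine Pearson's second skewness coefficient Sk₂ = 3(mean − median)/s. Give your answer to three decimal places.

Sk₂ = 3(62.67 − 63.4) / 4.3 = 3 × -0.7300 / 4.3
    = -2.1900 / 4.3 ≈ -0.509

-0.509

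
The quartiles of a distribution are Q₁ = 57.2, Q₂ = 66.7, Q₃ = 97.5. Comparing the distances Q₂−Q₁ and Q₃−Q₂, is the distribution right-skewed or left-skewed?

Q₂ − Q₁ = 9.5;  Q₃ − Q₂ = 30.8
Q₃ − Q₂ > Q₂ − Q₁ ⇒ the upper half is more spread out ⇒ right-skewed.

right-skewed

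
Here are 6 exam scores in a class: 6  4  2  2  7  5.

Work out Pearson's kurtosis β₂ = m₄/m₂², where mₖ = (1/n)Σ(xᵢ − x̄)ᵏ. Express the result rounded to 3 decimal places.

x̄ = 4.3333
Σ(xᵢ − x̄)² = 21.3333 ⇒ m₂ = 3.55556
Σ(xᵢ − x̄)⁴ = 117.7778 ⇒ m₄ = 19.62963
m₂² = 12.64198
β₂ = m₄/m₂² = 19.62963 / 12.64198 ≈ 1.553

1.553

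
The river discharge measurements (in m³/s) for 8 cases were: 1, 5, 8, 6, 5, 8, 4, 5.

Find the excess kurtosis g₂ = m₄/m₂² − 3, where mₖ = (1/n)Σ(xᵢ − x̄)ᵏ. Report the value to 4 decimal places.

-0.1853

x̄ = 5.2500
Σ(xᵢ − x̄)² = 35.5000 ⇒ m₂ = 4.43750
Σ(xᵢ − x̄)⁴ = 443.4063 ⇒ m₄ = 55.42578
m₂² = 19.69141
g₂ = m₄/m₂² − 3 = 2.81472 − 3 ≈ -0.1853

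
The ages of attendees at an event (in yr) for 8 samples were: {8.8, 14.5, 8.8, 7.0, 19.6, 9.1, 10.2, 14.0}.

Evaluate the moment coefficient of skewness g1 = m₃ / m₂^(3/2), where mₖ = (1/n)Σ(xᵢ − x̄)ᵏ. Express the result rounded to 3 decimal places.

0.885

x̄ = (8.8 + 14.5 + 8.8 + 7.0 + 19.6 + 9.1 + 10.2 + 14.0) / 8 = 11.5000
deviations (xᵢ − x̄): -2.7000, 3.0000, -2.7000, -4.5000, 8.1000, -2.4000, -1.3000, 2.5000
Σ(xᵢ − x̄)² = 123.1400 ⇒ m₂ = 123.1400/8 = 15.39250
Σ(xᵢ − x̄)³ = 427.5540 ⇒ m₃ = 427.5540/8 = 53.44425
m₂^(3/2) = 15.39250^(1.5) = 60.38982
g1 = m₃ / m₂^(3/2) = 53.44425 / 60.38982 ≈ 0.885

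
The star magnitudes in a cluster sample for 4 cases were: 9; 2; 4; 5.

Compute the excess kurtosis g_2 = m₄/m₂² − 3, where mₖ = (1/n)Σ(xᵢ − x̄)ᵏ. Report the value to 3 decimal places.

x̄ = 5.0000
Σ(xᵢ − x̄)² = 26.0000 ⇒ m₂ = 6.50000
Σ(xᵢ − x̄)⁴ = 338.0000 ⇒ m₄ = 84.50000
m₂² = 42.25000
g_2 = m₄/m₂² − 3 = 2.00000 − 3 ≈ -1.000

-1.000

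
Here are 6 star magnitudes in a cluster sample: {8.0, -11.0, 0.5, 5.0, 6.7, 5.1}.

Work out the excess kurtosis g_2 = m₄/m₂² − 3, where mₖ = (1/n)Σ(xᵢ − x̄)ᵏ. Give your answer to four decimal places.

0.2965

x̄ = 2.3833
Σ(xᵢ − x̄)² = 247.0683 ⇒ m₂ = 41.17806
Σ(xᵢ − x̄)⁴ = 33538.0368 ⇒ m₄ = 5589.67280
m₂² = 1695.63226
g_2 = m₄/m₂² − 3 = 3.29651 − 3 ≈ 0.2965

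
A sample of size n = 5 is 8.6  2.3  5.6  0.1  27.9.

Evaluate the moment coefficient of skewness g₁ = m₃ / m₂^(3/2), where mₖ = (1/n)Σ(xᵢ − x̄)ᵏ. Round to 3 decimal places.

1.196

x̄ = (8.6 + 2.3 + 5.6 + 0.1 + 27.9) / 5 = 8.9000
deviations (xᵢ − x̄): -0.3000, -6.6000, -3.3000, -8.8000, 19.0000
Σ(xᵢ − x̄)² = 492.9800 ⇒ m₂ = 492.9800/5 = 98.59600
Σ(xᵢ − x̄)³ = 5854.0680 ⇒ m₃ = 5854.0680/5 = 1170.81360
m₂^(3/2) = 98.59600^(1.5) = 979.01409
g₁ = m₃ / m₂^(3/2) = 1170.81360 / 979.01409 ≈ 1.196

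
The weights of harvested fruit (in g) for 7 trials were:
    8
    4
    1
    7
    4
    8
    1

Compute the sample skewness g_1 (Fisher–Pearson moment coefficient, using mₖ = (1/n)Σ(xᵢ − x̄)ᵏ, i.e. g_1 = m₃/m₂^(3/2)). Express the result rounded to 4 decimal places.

x̄ = (8 + 4 + 1 + 7 + 4 + 8 + 1) / 7 = 4.7143
deviations (xᵢ − x̄): 3.2857, -0.7143, -3.7143, 2.2857, -0.7143, 3.2857, -3.7143
Σ(xᵢ − x̄)² = 55.4286 ⇒ m₂ = 55.4286/7 = 7.91837
Σ(xᵢ − x̄)³ = -20.3265 ⇒ m₃ = -20.3265/7 = -2.90379
m₂^(3/2) = 7.91837^(1.5) = 22.28196
g_1 = m₃ / m₂^(3/2) = -2.90379 / 22.28196 ≈ -0.1303

-0.1303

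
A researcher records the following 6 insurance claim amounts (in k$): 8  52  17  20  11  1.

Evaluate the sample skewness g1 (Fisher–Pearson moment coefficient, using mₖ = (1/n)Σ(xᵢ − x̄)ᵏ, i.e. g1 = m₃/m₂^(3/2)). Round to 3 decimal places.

1.236

x̄ = (8 + 52 + 17 + 20 + 11 + 1) / 6 = 18.1667
deviations (xᵢ − x̄): -10.1667, 33.8333, -1.1667, 1.8333, -7.1667, -17.1667
Σ(xᵢ − x̄)² = 1598.8333 ⇒ m₂ = 1598.8333/6 = 266.47222
Σ(xᵢ − x̄)³ = 32255.5556 ⇒ m₃ = 32255.5556/6 = 5375.92593
m₂^(3/2) = 266.47222^(1.5) = 4349.88640
g1 = m₃ / m₂^(3/2) = 5375.92593 / 4349.88640 ≈ 1.236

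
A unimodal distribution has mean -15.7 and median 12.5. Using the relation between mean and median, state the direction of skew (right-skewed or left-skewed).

mean − median = -15.7 − 12.5 = -28.2
mean < median ⇒ the longer tail is on the left ⇒ left-skewed (negatively skewed).

left-skewed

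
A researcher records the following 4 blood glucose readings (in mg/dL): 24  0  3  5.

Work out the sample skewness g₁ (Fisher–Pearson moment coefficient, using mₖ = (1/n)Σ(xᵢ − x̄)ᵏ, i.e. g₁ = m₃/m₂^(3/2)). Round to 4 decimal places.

x̄ = (24 + 0 + 3 + 5) / 4 = 8.0000
deviations (xᵢ − x̄): 16.0000, -8.0000, -5.0000, -3.0000
Σ(xᵢ − x̄)² = 354.0000 ⇒ m₂ = 354.0000/4 = 88.50000
Σ(xᵢ − x̄)³ = 3432.0000 ⇒ m₃ = 3432.0000/4 = 858.00000
m₂^(3/2) = 88.50000^(1.5) = 832.55878
g₁ = m₃ / m₂^(3/2) = 858.00000 / 832.55878 ≈ 1.0306

1.0306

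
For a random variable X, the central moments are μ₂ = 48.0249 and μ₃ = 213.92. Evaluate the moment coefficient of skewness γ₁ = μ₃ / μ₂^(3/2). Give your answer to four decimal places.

0.6428

σ = √μ₂ = √48.0249 = 6.93000
σ³ = μ₂^(3/2) = 332.81256
γ₁ = μ₃/σ³ = 213.92 / 332.81256 ≈ 0.6428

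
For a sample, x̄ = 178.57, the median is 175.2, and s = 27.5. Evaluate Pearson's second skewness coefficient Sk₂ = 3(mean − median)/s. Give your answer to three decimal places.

Sk₂ = 3(178.57 − 175.2) / 27.5 = 3 × 3.3700 / 27.5
    = 10.1100 / 27.5 ≈ 0.368

0.368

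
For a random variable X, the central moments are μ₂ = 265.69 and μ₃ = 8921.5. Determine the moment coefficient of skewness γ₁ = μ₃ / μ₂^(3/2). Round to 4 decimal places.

σ = √μ₂ = √265.69 = 16.30000
σ³ = μ₂^(3/2) = 4330.74700
γ₁ = μ₃/σ³ = 8921.5 / 4330.74700 ≈ 2.0600

2.0600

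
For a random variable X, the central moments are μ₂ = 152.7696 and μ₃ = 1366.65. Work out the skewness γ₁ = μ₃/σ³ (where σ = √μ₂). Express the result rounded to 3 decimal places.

0.724

σ = √μ₂ = √152.7696 = 12.36000
σ³ = μ₂^(3/2) = 1888.23226
γ₁ = μ₃/σ³ = 1366.65 / 1888.23226 ≈ 0.724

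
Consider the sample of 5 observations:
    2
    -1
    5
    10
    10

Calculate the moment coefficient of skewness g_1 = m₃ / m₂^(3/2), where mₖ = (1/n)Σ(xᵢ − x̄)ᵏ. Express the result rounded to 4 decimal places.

-0.1209

x̄ = (2 - 1 + 5 + 10 + 10) / 5 = 5.2000
deviations (xᵢ − x̄): -3.2000, -6.2000, -0.2000, 4.8000, 4.8000
Σ(xᵢ − x̄)² = 94.8000 ⇒ m₂ = 94.8000/5 = 18.96000
Σ(xᵢ − x̄)³ = -49.9200 ⇒ m₃ = -49.9200/5 = -9.98400
m₂^(3/2) = 18.96000^(1.5) = 82.55768
g_1 = m₃ / m₂^(3/2) = -9.98400 / 82.55768 ≈ -0.1209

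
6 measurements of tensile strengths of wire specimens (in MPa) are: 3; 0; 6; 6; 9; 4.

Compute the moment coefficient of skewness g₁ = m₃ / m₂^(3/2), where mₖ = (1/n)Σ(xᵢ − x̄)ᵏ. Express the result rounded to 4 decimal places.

x̄ = (3 + 0 + 6 + 6 + 9 + 4) / 6 = 4.6667
deviations (xᵢ − x̄): -1.6667, -4.6667, 1.3333, 1.3333, 4.3333, -0.6667
Σ(xᵢ − x̄)² = 47.3333 ⇒ m₂ = 47.3333/6 = 7.88889
Σ(xᵢ − x̄)³ = -20.4444 ⇒ m₃ = -20.4444/6 = -3.40741
m₂^(3/2) = 7.88889^(1.5) = 22.15765
g₁ = m₃ / m₂^(3/2) = -3.40741 / 22.15765 ≈ -0.1538

-0.1538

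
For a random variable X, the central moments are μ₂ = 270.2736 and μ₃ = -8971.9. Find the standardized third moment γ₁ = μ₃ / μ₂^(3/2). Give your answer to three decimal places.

-2.019

σ = √μ₂ = √270.2736 = 16.44000
σ³ = μ₂^(3/2) = 4443.29798
γ₁ = μ₃/σ³ = -8971.9 / 4443.29798 ≈ -2.019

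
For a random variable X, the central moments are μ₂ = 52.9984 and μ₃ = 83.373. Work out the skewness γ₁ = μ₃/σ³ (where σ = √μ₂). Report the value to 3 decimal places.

σ = √μ₂ = √52.9984 = 7.28000
σ³ = μ₂^(3/2) = 385.82835
γ₁ = μ₃/σ³ = 83.373 / 385.82835 ≈ 0.216

0.216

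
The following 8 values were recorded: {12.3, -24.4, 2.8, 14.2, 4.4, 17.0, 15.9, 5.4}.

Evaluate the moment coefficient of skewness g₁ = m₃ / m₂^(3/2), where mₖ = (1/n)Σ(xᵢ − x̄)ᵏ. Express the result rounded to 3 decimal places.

-1.565

x̄ = (12.3 - 24.4 + 2.8 + 14.2 + 4.4 + 17.0 + 15.9 + 5.4) / 8 = 5.9500
deviations (xᵢ − x̄): 6.3500, -30.3500, -3.1500, 8.2500, -1.5500, 11.0500, 9.9500, -0.5500
Σ(xᵢ − x̄)² = 1263.2400 ⇒ m₂ = 1263.2400/8 = 157.90500
Σ(xᵢ − x̄)³ = -24839.3430 ⇒ m₃ = -24839.3430/8 = -3104.91787
m₂^(3/2) = 157.90500^(1.5) = 1984.23828
g₁ = m₃ / m₂^(3/2) = -3104.91787 / 1984.23828 ≈ -1.565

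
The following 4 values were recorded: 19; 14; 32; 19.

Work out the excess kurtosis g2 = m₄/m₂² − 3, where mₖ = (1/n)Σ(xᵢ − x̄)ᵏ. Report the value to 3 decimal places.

x̄ = 21.0000
Σ(xᵢ − x̄)² = 178.0000 ⇒ m₂ = 44.50000
Σ(xᵢ − x̄)⁴ = 17074.0000 ⇒ m₄ = 4268.50000
m₂² = 1980.25000
g2 = m₄/m₂² − 3 = 2.15554 − 3 ≈ -0.844

-0.844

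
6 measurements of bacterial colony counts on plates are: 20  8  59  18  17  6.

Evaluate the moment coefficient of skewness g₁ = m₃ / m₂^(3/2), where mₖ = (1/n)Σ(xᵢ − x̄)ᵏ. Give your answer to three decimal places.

1.442

x̄ = (20 + 8 + 59 + 18 + 17 + 6) / 6 = 21.3333
deviations (xᵢ − x̄): -1.3333, -13.3333, 37.6667, -3.3333, -4.3333, -15.3333
Σ(xᵢ − x̄)² = 1863.3333 ⇒ m₂ = 1863.3333/6 = 310.55556
Σ(xᵢ − x̄)³ = 47344.4444 ⇒ m₃ = 47344.4444/6 = 7890.74074
m₂^(3/2) = 310.55556^(1.5) = 5472.79215
g₁ = m₃ / m₂^(3/2) = 7890.74074 / 5472.79215 ≈ 1.442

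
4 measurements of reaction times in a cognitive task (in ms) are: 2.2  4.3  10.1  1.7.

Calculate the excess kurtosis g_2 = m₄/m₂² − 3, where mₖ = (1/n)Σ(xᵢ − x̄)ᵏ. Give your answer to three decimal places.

-0.916

x̄ = 4.5750
Σ(xᵢ − x̄)² = 44.5075 ⇒ m₂ = 11.12687
Σ(xᵢ − x̄)⁴ = 1031.9567 ⇒ m₄ = 257.98918
m₂² = 123.80735
g_2 = m₄/m₂² − 3 = 2.08380 − 3 ≈ -0.916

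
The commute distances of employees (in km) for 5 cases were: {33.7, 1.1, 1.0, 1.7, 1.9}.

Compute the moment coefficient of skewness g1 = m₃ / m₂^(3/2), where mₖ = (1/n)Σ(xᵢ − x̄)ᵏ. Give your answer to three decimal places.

x̄ = (33.7 + 1.1 + 1.0 + 1.7 + 1.9) / 5 = 7.8800
deviations (xᵢ − x̄): 25.8200, -6.7800, -6.8800, -6.1800, -5.9800
Σ(xᵢ − x̄)² = 833.9280 ⇒ m₂ = 833.9280/5 = 166.78560
Σ(xᵢ − x̄)³ = 16126.2787 ⇒ m₃ = 16126.2787/5 = 3225.25574
m₂^(3/2) = 166.78560^(1.5) = 2153.96096
g1 = m₃ / m₂^(3/2) = 3225.25574 / 2153.96096 ≈ 1.497

1.497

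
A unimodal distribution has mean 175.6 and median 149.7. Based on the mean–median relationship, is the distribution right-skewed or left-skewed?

mean − median = 175.6 − 149.7 = 25.9
mean > median ⇒ the longer tail is on the right ⇒ right-skewed (positively skewed).

right-skewed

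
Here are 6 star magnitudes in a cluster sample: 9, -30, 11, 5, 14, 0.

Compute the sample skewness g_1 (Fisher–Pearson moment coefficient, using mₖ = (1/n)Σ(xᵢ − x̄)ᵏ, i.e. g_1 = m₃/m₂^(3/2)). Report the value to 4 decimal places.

-1.4465

x̄ = (9 - 30 + 11 + 5 + 14 + 0) / 6 = 1.5000
deviations (xᵢ − x̄): 7.5000, -31.5000, 9.5000, 3.5000, 12.5000, -1.5000
Σ(xᵢ − x̄)² = 1309.5000 ⇒ m₂ = 1309.5000/6 = 218.25000
Σ(xᵢ − x̄)³ = -27984.0000 ⇒ m₃ = -27984.0000/6 = -4664.00000
m₂^(3/2) = 218.25000^(1.5) = 3224.26982
g_1 = m₃ / m₂^(3/2) = -4664.00000 / 3224.26982 ≈ -1.4465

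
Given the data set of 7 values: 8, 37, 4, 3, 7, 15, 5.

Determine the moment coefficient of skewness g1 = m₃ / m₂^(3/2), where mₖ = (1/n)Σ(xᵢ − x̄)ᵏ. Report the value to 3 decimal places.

x̄ = (8 + 37 + 4 + 3 + 7 + 15 + 5) / 7 = 11.2857
deviations (xᵢ − x̄): -3.2857, 25.7143, -7.2857, -8.2857, -4.2857, 3.7143, -6.2857
Σ(xᵢ − x̄)² = 865.4286 ⇒ m₂ = 865.4286/7 = 123.63265
Σ(xᵢ − x̄)³ = 15736.0408 ⇒ m₃ = 15736.0408/7 = 2248.00583
m₂^(3/2) = 123.63265^(1.5) = 1374.67421
g1 = m₃ / m₂^(3/2) = 2248.00583 / 1374.67421 ≈ 1.635

1.635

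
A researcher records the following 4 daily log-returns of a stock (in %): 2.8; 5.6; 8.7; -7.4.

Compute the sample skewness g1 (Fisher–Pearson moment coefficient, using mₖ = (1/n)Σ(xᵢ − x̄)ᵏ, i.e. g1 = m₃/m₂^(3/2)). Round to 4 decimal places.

x̄ = (2.8 + 5.6 + 8.7 - 7.4) / 4 = 2.4250
deviations (xᵢ − x̄): 0.3750, 3.1750, 6.2750, -9.8250
Σ(xᵢ − x̄)² = 146.1275 ⇒ m₂ = 146.1275/4 = 36.53187
Σ(xᵢ − x̄)³ = -669.2726 ⇒ m₃ = -669.2726/4 = -167.31816
m₂^(3/2) = 36.53187^(1.5) = 220.80451
g1 = m₃ / m₂^(3/2) = -167.31816 / 220.80451 ≈ -0.7578

-0.7578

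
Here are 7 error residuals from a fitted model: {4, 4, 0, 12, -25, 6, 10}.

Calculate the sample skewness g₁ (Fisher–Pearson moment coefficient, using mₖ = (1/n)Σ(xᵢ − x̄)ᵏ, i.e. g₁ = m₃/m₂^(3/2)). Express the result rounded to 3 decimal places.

x̄ = (4 + 4 + 0 + 12 - 25 + 6 + 10) / 7 = 1.5714
deviations (xᵢ − x̄): 2.4286, 2.4286, -1.5714, 10.4286, -26.5714, 4.4286, 8.4286
Σ(xᵢ − x̄)² = 919.7143 ⇒ m₂ = 919.7143/7 = 131.38776
Σ(xᵢ − x̄)³ = -16915.9592 ⇒ m₃ = -16915.9592/7 = -2416.56560
m₂^(3/2) = 131.38776^(1.5) = 1506.02555
g₁ = m₃ / m₂^(3/2) = -2416.56560 / 1506.02555 ≈ -1.605

-1.605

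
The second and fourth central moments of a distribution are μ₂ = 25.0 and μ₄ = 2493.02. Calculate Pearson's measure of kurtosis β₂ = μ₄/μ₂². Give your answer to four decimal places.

μ₂² = 25.0² = 625.00000
μ₄/μ₂² = 2493.02 / 625.00000 = 3.98883
β₂ ≈ 3.9888

3.9888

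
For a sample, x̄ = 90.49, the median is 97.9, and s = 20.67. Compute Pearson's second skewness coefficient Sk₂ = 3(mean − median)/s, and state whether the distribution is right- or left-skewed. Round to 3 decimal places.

Sk₂ = 3(90.49 − 97.9) / 20.67 = 3 × -7.4100 / 20.67
    = -22.2300 / 20.67 ≈ -1.075
Sk₂ < 0 ⇒ mean < median ⇒ left-skewed (negative skew).

-1.075, left-skewed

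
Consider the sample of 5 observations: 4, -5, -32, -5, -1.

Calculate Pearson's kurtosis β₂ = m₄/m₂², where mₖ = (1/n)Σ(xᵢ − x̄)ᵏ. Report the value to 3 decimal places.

2.945

x̄ = -7.8000
Σ(xᵢ − x̄)² = 786.8000 ⇒ m₂ = 157.36000
Σ(xᵢ − x̄)⁴ = 364623.0560 ⇒ m₄ = 72924.61120
m₂² = 24762.16960
β₂ = m₄/m₂² = 72924.61120 / 24762.16960 ≈ 2.945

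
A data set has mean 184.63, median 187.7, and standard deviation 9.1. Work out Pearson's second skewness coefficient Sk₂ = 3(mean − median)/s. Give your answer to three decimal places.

-1.012

Sk₂ = 3(184.63 − 187.7) / 9.1 = 3 × -3.0700 / 9.1
    = -9.2100 / 9.1 ≈ -1.012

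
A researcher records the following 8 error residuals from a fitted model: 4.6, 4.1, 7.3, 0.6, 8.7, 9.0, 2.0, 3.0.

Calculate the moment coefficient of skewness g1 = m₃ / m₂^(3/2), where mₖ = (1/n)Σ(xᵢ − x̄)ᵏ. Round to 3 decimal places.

x̄ = (4.6 + 4.1 + 7.3 + 0.6 + 8.7 + 9.0 + 2.0 + 3.0) / 8 = 4.9125
deviations (xᵢ − x̄): -0.3125, -0.8125, 2.3875, -4.3125, 3.7875, 4.0875, -2.9125, -1.9125
Σ(xᵢ − x̄)² = 68.2488 ⇒ m₂ = 68.2488/8 = 8.53109
Σ(xᵢ − x̄)³ = 23.7637 ⇒ m₃ = 23.7637/8 = 2.97046
m₂^(3/2) = 8.53109^(1.5) = 24.91765
g1 = m₃ / m₂^(3/2) = 2.97046 / 24.91765 ≈ 0.119

0.119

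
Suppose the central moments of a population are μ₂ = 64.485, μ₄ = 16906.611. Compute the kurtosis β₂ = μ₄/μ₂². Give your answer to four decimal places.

μ₂² = 64.485² = 4158.31523
μ₄/μ₂² = 16906.611 / 4158.31523 = 4.06574
β₂ ≈ 4.0657

4.0657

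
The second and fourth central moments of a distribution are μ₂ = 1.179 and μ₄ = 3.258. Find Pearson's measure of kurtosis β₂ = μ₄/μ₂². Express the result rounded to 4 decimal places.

μ₂² = 1.179² = 1.39004
μ₄/μ₂² = 3.258 / 1.39004 = 2.34382
β₂ ≈ 2.3438

2.3438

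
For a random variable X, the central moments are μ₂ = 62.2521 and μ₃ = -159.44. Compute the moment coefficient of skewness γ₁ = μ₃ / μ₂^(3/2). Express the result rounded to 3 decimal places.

-0.325

σ = √μ₂ = √62.2521 = 7.89000
σ³ = μ₂^(3/2) = 491.16907
γ₁ = μ₃/σ³ = -159.44 / 491.16907 ≈ -0.325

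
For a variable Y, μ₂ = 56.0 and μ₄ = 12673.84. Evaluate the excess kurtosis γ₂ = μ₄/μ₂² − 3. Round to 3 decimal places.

1.041

μ₂² = 56.0² = 3136.00000
μ₄/μ₂² = 12673.84 / 3136.00000 = 4.04140
γ₂ = 4.04140 − 3 ≈ 1.041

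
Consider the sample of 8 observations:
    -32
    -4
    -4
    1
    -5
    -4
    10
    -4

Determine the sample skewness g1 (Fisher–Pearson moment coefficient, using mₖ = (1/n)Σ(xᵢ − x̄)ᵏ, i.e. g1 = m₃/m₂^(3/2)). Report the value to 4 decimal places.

x̄ = (-32 - 4 - 4 + 1 - 5 - 4 + 10 - 4) / 8 = -5.2500
deviations (xᵢ − x̄): -26.7500, 1.2500, 1.2500, 6.2500, 0.2500, 1.2500, 15.2500, 1.2500
Σ(xᵢ − x̄)² = 993.5000 ⇒ m₂ = 993.5000/8 = 124.18750
Σ(xᵢ − x̄)³ = -15342.7500 ⇒ m₃ = -15342.7500/8 = -1917.84375
m₂^(3/2) = 124.18750^(1.5) = 1383.93861
g1 = m₃ / m₂^(3/2) = -1917.84375 / 1383.93861 ≈ -1.3858

-1.3858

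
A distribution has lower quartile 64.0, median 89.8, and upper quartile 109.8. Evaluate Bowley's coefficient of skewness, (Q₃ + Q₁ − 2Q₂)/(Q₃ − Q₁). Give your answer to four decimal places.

-0.1266

numerator: Q₃ + Q₁ − 2Q₂ = 109.8 + 64.0 − 2×89.8 = -5.8000
denominator: Q₃ − Q₁ = 109.8 − 64.0 = 45.8000
Bowley skewness = -5.8000 / 45.8000 ≈ -0.1266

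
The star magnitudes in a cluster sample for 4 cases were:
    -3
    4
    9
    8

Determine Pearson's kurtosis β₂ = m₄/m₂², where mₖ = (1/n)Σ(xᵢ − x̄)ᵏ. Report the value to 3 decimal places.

1.881

x̄ = 4.5000
Σ(xᵢ − x̄)² = 89.0000 ⇒ m₂ = 22.25000
Σ(xᵢ − x̄)⁴ = 3724.2500 ⇒ m₄ = 931.06250
m₂² = 495.06250
β₂ = m₄/m₂² = 931.06250 / 495.06250 ≈ 1.881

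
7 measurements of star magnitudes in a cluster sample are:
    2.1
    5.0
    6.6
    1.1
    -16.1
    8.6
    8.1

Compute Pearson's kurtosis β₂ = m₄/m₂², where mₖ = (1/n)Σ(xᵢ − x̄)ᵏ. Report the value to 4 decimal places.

4.1929

x̄ = 2.2000
Σ(xᵢ − x̄)² = 439.0800 ⇒ m₂ = 62.72571
Σ(xᵢ − x̄)⁴ = 115478.5092 ⇒ m₄ = 16496.92989
m₂² = 3934.51523
β₂ = m₄/m₂² = 16496.92989 / 3934.51523 ≈ 4.1929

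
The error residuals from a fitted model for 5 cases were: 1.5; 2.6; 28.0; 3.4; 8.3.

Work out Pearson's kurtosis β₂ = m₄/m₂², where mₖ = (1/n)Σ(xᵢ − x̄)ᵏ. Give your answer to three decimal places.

x̄ = 8.7600
Σ(xᵢ − x̄)² = 489.7720 ⇒ m₂ = 97.95440
Σ(xᵢ − x̄)⁴ = 142074.8499 ⇒ m₄ = 28414.96998
m₂² = 9595.06448
β₂ = m₄/m₂² = 28414.96998 / 9595.06448 ≈ 2.961

2.961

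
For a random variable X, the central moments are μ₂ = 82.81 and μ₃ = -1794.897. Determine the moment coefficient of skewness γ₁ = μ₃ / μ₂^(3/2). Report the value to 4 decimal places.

-2.3819

σ = √μ₂ = √82.81 = 9.10000
σ³ = μ₂^(3/2) = 753.57100
γ₁ = μ₃/σ³ = -1794.897 / 753.57100 ≈ -2.3819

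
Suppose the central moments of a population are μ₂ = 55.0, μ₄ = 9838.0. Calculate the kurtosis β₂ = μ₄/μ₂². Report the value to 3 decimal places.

3.252

μ₂² = 55.0² = 3025.00000
μ₄/μ₂² = 9838.0 / 3025.00000 = 3.25223
β₂ ≈ 3.252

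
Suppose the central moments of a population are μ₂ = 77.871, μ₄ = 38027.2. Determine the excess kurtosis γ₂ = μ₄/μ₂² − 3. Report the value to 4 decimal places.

μ₂² = 77.871² = 6063.89264
μ₄/μ₂² = 38027.2 / 6063.89264 = 6.27109
γ₂ = 6.27109 − 3 ≈ 3.2711

3.2711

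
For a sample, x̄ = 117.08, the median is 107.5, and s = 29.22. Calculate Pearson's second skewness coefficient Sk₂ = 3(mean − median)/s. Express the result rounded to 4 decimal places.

0.9836

Sk₂ = 3(117.08 − 107.5) / 29.22 = 3 × 9.5800 / 29.22
    = 28.7400 / 29.22 ≈ 0.9836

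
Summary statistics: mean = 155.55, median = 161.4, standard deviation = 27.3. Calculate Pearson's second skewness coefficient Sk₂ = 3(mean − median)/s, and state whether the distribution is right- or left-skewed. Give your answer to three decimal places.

-0.643, left-skewed

Sk₂ = 3(155.55 − 161.4) / 27.3 = 3 × -5.8500 / 27.3
    = -17.5500 / 27.3 ≈ -0.643
Sk₂ < 0 ⇒ mean < median ⇒ left-skewed (negative skew).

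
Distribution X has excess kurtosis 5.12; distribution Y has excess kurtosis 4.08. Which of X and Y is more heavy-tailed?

X

Higher excess kurtosis ⇒ heavier tails relative to the normal distribution.
5.12 vs 4.08: the larger is 5.12, so X has heavier tails.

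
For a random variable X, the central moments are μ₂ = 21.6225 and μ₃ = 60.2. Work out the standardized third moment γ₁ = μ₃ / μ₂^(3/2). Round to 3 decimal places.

0.599

σ = √μ₂ = √21.6225 = 4.65000
σ³ = μ₂^(3/2) = 100.54463
γ₁ = μ₃/σ³ = 60.2 / 100.54463 ≈ 0.599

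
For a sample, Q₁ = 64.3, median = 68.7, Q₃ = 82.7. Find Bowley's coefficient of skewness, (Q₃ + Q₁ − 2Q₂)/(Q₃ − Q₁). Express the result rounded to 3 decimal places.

0.522

numerator: Q₃ + Q₁ − 2Q₂ = 82.7 + 64.3 − 2×68.7 = 9.6000
denominator: Q₃ − Q₁ = 82.7 − 64.3 = 18.4000
Bowley skewness = 9.6000 / 18.4000 ≈ 0.522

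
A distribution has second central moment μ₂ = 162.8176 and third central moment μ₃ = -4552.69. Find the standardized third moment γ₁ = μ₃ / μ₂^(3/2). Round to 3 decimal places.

σ = √μ₂ = √162.8176 = 12.76000
σ³ = μ₂^(3/2) = 2077.55258
γ₁ = μ₃/σ³ = -4552.69 / 2077.55258 ≈ -2.191

-2.191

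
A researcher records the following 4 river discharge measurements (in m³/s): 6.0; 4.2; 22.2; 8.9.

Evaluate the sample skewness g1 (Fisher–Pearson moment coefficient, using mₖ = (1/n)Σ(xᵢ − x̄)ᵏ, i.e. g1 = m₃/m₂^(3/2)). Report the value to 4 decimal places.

0.9677

x̄ = (6.0 + 4.2 + 22.2 + 8.9) / 4 = 10.3250
deviations (xᵢ − x̄): -4.3250, -6.1250, 11.8750, -1.4250
Σ(xᵢ − x̄)² = 199.2675 ⇒ m₂ = 199.2675/4 = 49.81688
Σ(xᵢ − x̄)³ = 1360.9819 ⇒ m₃ = 1360.9819/4 = 340.24547
m₂^(3/2) = 49.81688^(1.5) = 351.61284
g1 = m₃ / m₂^(3/2) = 340.24547 / 351.61284 ≈ 0.9677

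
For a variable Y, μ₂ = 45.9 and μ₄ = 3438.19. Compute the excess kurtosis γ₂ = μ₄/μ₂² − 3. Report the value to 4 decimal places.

μ₂² = 45.9² = 2106.81000
μ₄/μ₂² = 3438.19 / 2106.81000 = 1.63194
γ₂ = 1.63194 − 3 ≈ -1.3681

-1.3681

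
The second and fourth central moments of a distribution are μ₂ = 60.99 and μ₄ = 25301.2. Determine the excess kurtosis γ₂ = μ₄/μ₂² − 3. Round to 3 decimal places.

3.802

μ₂² = 60.99² = 3719.78010
μ₄/μ₂² = 25301.2 / 3719.78010 = 6.80180
γ₂ = 6.80180 − 3 ≈ 3.802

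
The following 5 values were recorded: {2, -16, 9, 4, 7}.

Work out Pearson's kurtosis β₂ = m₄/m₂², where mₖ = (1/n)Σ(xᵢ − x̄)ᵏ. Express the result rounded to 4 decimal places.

x̄ = 1.2000
Σ(xᵢ − x̄)² = 398.8000 ⇒ m₂ = 79.76000
Σ(xᵢ − x̄)⁴ = 92416.3360 ⇒ m₄ = 18483.26720
m₂² = 6361.65760
β₂ = m₄/m₂² = 18483.26720 / 6361.65760 ≈ 2.9054

2.9054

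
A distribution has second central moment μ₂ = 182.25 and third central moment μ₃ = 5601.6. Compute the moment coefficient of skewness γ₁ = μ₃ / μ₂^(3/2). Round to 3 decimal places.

σ = √μ₂ = √182.25 = 13.50000
σ³ = μ₂^(3/2) = 2460.37500
γ₁ = μ₃/σ³ = 5601.6 / 2460.37500 ≈ 2.277

2.277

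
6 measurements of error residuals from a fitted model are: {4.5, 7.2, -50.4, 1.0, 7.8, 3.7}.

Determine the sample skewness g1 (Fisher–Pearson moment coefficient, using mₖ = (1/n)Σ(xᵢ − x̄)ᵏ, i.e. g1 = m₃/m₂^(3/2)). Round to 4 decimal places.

-1.7417

x̄ = (4.5 + 7.2 - 50.4 + 1.0 + 7.8 + 3.7) / 6 = -4.3667
deviations (xᵢ − x̄): 8.8667, 11.5667, -46.0333, 5.3667, 12.1667, 8.0667
Σ(xᵢ − x̄)² = 2573.3733 ⇒ m₂ = 2573.3733/6 = 428.89556
Σ(xᵢ − x̄)³ = -92822.7196 ⇒ m₃ = -92822.7196/6 = -15470.45326
m₂^(3/2) = 428.89556^(1.5) = 8882.33848
g1 = m₃ / m₂^(3/2) = -15470.45326 / 8882.33848 ≈ -1.7417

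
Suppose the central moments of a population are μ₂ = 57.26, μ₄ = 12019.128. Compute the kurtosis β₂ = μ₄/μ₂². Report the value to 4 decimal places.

μ₂² = 57.26² = 3278.70760
μ₄/μ₂² = 12019.128 / 3278.70760 = 3.66581
β₂ ≈ 3.6658

3.6658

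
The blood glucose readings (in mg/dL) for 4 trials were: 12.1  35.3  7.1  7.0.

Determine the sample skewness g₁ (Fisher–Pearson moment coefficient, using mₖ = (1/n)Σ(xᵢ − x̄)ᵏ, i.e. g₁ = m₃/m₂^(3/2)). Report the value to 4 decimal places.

x̄ = (12.1 + 35.3 + 7.1 + 7.0) / 4 = 15.3750
deviations (xᵢ − x̄): -3.2750, 19.9250, -8.2750, -8.3750
Σ(xᵢ − x̄)² = 546.3475 ⇒ m₂ = 546.3475/4 = 136.58687
Σ(xᵢ − x̄)³ = 6721.1471 ⇒ m₃ = 6721.1471/4 = 1680.28678
m₂^(3/2) = 136.58687^(1.5) = 1596.29610
g₁ = m₃ / m₂^(3/2) = 1680.28678 / 1596.29610 ≈ 1.0526

1.0526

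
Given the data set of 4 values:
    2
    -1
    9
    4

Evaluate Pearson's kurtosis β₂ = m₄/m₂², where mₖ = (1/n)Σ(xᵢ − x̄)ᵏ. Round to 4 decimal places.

x̄ = 3.5000
Σ(xᵢ − x̄)² = 53.0000 ⇒ m₂ = 13.25000
Σ(xᵢ − x̄)⁴ = 1330.2500 ⇒ m₄ = 332.56250
m₂² = 175.56250
β₂ = m₄/m₂² = 332.56250 / 175.56250 ≈ 1.8943

1.8943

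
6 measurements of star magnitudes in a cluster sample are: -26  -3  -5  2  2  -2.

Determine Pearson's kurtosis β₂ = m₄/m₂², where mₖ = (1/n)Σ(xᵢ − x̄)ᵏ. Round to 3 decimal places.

3.718

x̄ = -5.3333
Σ(xᵢ − x̄)² = 551.3333 ⇒ m₂ = 91.88889
Σ(xᵢ − x̄)⁴ = 188361.1111 ⇒ m₄ = 31393.51852
m₂² = 8443.56790
β₂ = m₄/m₂² = 31393.51852 / 8443.56790 ≈ 3.718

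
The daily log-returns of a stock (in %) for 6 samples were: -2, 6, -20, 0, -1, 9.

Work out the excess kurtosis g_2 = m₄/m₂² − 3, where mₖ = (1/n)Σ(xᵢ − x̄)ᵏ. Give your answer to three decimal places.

0.114

x̄ = -1.3333
Σ(xᵢ − x̄)² = 511.3333 ⇒ m₂ = 85.22222
Σ(xᵢ − x̄)⁴ = 135710.4444 ⇒ m₄ = 22618.40741
m₂² = 7262.82716
g_2 = m₄/m₂² − 3 = 3.11427 − 3 ≈ 0.114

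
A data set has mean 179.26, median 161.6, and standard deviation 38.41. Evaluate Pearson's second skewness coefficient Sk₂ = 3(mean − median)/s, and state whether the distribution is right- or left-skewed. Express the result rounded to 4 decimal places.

1.3793, right-skewed

Sk₂ = 3(179.26 − 161.6) / 38.41 = 3 × 17.6600 / 38.41
    = 52.9800 / 38.41 ≈ 1.3793
Sk₂ > 0 ⇒ mean > median ⇒ right-skewed (positive skew).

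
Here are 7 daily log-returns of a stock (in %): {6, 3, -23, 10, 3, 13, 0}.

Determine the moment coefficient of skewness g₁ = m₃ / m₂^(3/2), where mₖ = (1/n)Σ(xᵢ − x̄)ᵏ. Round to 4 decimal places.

-1.4359

x̄ = (6 + 3 - 23 + 10 + 3 + 13 + 0) / 7 = 1.7143
deviations (xᵢ − x̄): 4.2857, 1.2857, -24.7143, 8.2857, 1.2857, 11.2857, -1.7143
Σ(xᵢ − x̄)² = 831.4286 ⇒ m₂ = 831.4286/7 = 118.77551
Σ(xᵢ − x̄)³ = -13011.1837 ⇒ m₃ = -13011.1837/7 = -1858.74052
m₂^(3/2) = 118.77551^(1.5) = 1294.46513
g₁ = m₃ / m₂^(3/2) = -1858.74052 / 1294.46513 ≈ -1.4359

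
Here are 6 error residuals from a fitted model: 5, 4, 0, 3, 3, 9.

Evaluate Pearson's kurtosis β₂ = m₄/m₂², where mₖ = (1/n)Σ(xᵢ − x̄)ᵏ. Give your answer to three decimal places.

2.740

x̄ = 4.0000
Σ(xᵢ − x̄)² = 44.0000 ⇒ m₂ = 7.33333
Σ(xᵢ − x̄)⁴ = 884.0000 ⇒ m₄ = 147.33333
m₂² = 53.77778
β₂ = m₄/m₂² = 147.33333 / 53.77778 ≈ 2.740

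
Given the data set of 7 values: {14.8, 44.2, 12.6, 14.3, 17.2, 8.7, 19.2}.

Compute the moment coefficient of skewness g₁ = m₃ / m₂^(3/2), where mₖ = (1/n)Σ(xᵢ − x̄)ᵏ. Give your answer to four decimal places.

1.6954

x̄ = (14.8 + 44.2 + 12.6 + 14.3 + 17.2 + 8.7 + 19.2) / 7 = 18.7143
deviations (xᵢ − x̄): -3.9143, 25.4857, -6.1143, -4.4143, -1.5143, -10.0143, 0.4857
Σ(xᵢ − x̄)² = 824.5286 ⇒ m₂ = 824.5286/7 = 117.78980
Σ(xᵢ − x̄)³ = 15171.3040 ⇒ m₃ = 15171.3040/7 = 2167.32915
m₂^(3/2) = 117.78980^(1.5) = 1278.38452
g₁ = m₃ / m₂^(3/2) = 2167.32915 / 1278.38452 ≈ 1.6954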